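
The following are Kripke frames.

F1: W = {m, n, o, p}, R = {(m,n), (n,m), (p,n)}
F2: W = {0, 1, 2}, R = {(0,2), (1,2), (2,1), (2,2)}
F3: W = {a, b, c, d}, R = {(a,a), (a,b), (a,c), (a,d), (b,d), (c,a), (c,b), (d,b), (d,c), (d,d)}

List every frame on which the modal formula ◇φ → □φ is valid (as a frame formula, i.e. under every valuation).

F1

The schema corresponds to partial functionality: ∀x ∀y ∀z (Rxy ∧ Rxz → y = z).
F1: ✓.
F2: fails — 2 sees both 1 and 2.
F3: fails — a sees both a and b.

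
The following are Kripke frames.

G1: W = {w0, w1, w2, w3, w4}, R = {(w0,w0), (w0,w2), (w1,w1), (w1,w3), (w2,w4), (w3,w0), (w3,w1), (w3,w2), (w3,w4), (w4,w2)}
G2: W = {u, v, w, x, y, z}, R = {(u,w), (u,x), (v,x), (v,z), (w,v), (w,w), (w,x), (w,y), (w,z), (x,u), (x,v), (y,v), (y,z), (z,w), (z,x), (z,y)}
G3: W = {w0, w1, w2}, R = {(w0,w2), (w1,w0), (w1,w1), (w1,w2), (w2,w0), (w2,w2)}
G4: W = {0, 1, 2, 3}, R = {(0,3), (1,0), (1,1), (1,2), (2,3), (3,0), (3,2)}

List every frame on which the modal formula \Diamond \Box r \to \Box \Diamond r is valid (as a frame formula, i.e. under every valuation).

The schema corresponds to convergence: \forall x \forall y \forall z (Rxy \wedge Rxz \to \exists w (Ryw \wedge Rzw)).
G1: fails — Rw0w2 and Rw0w0 but w2 and w0 have no common successor.
G2: fails — Rvz and Rvx but z and x have no common successor.
G3: holds.
G4: fails — R10 and R11 but 0 and 1 have no common successor.

G3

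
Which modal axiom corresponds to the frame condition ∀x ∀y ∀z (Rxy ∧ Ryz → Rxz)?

□p → □□p

The condition is transitivity. The 4 schema □p → □□p defines it.
Suppose □p→□□p is valid. Take Rxy, Ryz and set V(p)={w : Rxw}. Then □p at x, so □□p at x, so □p at y, so p at z, i.e. Rxz.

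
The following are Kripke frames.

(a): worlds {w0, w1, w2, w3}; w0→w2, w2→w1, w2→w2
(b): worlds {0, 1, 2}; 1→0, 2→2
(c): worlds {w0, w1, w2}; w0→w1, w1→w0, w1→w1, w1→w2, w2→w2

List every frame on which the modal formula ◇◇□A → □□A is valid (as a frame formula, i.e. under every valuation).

The schema corresponds to a generalized confluence (Geach) condition: ∀x ∀y ∀z ((xR²y ∧ xR²z) → ∃w (yRw ∧ z = w)).
(a): fails — w0R²w1, w0R²w1 but no w with w1Rw and w1=w.
(b): holds.
(c): fails — w0R²w0, w0R²w0 but no w with w0Rw and w0=w.
Valid on: (b).

(b)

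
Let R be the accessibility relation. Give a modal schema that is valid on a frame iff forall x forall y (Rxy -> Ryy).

A defining formula is □(□p → p) (the T□ axiom).
Suppose □(□p→p) is valid. Take Rxy and set V(p)={w : Ryw}. Then at y, □p holds; since □(□p→p) at x, □p→p at y, so p at y, i.e. Ryy.

□(□p → p)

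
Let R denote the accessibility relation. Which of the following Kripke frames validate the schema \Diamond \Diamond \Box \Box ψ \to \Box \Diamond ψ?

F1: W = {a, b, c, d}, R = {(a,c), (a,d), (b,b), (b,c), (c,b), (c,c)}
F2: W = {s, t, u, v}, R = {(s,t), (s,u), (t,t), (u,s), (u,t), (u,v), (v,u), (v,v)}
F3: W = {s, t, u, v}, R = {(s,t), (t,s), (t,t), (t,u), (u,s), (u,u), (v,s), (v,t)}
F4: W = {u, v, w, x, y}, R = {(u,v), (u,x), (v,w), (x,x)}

F3

Frame correspondent (Sahlqvist): \forall x \forall y \forall z ((x R^2 y \wedge xRz) \to \exists w (y R^2 w \wedge zRw)) — i.e. a generalized confluence (Geach) condition.
F1: fails — aR²b, aRd but no w with bR²w and dRw.
F2: fails — uR²t, uRv but no w with tR²w and vRw.
F3: satisfies the condition.
F4: fails — uR²w, uRv but no t with wR²t and vRt.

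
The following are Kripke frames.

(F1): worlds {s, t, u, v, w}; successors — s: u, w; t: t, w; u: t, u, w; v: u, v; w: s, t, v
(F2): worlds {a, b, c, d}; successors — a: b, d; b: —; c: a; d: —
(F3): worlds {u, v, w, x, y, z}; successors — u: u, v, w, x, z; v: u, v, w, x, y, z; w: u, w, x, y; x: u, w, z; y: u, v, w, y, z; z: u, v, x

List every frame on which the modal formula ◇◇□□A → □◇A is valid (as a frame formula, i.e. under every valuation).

This is the axiom for a generalized confluence (Geach) condition; its first-order frame correspondent is ∀x ∀y ∀z ((xR²y ∧ xRz) → ∃w (yR²w ∧ zRw)).
(F1): satisfies the condition.
(F2): fails — cR²b, cRa but no w with bR²w and aRw.
(F3): satisfies the condition.
Valid on: (F1), (F3).

(F1), (F3)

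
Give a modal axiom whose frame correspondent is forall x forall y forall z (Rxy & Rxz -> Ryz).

◇r → □◇r

A defining formula is ◇r → □◇r (the 5 axiom).
Suppose ◇r→□◇r is valid. Take Rxy, Rxz and set V(r)={y}. Then ◇r at x, so □◇r at x, so ◇r at z, so some w with Rzw has r; w=y, i.e. Rzy. By symmetry of the argument, Ryz.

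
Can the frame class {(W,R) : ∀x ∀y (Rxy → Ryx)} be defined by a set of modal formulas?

Yes — defined by r → □◇r

This is a Sahlqvist condition; the B axiom r → □◇r defines it.
Suppose r→□◇r is valid. Take Rxy and set V(r)={x}. Then r at x, so □◇r at x, so ◇r at y, so some z with Ryz has r; z=x, i.e. Ryx.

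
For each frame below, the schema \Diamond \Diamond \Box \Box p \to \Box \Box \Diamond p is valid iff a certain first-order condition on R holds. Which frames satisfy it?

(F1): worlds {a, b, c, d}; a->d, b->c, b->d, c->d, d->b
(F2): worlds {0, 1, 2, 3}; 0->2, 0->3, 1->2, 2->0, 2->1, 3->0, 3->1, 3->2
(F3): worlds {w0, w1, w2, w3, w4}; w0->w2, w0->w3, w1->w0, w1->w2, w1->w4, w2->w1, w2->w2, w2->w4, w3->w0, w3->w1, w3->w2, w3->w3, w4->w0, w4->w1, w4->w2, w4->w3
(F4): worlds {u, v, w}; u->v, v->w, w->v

(F3)

The schema corresponds to a generalized confluence (Geach) condition: \forall x \forall y \forall z ((x R^2 y \wedge x R^2 z) \to \exists w (y R^2 w \wedge zRw)).
(F1): fails — bR²d, bR²d but no w with dR²w and dRw.
(F2): fails — 0R²1, 0R²0 but no w with 1R²w and 0Rw.
(F3): satisfies the condition.
(F4): fails — uR²w, uR²w but no t with wR²t and wRt.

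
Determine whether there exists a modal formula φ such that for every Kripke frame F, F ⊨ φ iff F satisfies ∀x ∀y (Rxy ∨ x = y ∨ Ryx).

No — not modally definable

If a class were modally definable it would be closed under disjoint unions (Goldblatt–Thomason).
Take 2 disjoint single-world reflexive frames: each is trivially connected, but their disjoint union has 2 worlds with no edge between distinct components, so it is not connected.
Hence connectedness of R is not modally definable.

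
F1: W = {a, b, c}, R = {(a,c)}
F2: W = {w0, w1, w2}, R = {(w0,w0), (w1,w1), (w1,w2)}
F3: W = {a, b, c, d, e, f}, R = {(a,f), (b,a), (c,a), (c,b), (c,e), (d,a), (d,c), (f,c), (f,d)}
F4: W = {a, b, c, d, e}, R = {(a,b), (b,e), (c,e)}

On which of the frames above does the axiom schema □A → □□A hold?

The schema corresponds to transitivity: ∀x ∀y ∀z (Rxy ∧ Ryz → Rxz).
F1: holds.
F2: holds.
F3: fails — Rdc and Rcb but not Rdb.
F4: fails — Rab and Rbe but not Rae.
Valid on: F1, F2.

F1, F2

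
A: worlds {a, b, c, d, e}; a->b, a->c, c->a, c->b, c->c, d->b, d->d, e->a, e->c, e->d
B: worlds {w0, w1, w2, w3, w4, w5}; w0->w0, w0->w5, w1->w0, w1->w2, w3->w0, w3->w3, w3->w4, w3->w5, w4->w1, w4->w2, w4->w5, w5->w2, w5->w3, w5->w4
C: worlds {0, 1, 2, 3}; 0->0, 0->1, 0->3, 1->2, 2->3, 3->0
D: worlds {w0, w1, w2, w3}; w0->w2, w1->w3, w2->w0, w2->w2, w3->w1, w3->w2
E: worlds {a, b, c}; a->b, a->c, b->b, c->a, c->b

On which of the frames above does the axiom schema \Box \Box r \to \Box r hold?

The schema corresponds to density: \forall x \forall y (Rxy \to \exists z (Rxz \wedge Rzy)).
A: condition met.
B: fails — Rw1w2 but no z with Rw1z and Rzw2.
C: fails — R12 but no z with R1z and Rz2.
D: fails — Rw3w1 but no z with Rw3z and Rzw1.
E: fails — Rac but no z with Raz and Rzc.
Valid on: A.

A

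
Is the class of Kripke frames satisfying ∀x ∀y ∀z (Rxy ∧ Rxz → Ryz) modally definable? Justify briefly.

This is a Sahlqvist condition; the 5 axiom ◇q → □◇q defines it.

Definable; ◇q → □◇q defines it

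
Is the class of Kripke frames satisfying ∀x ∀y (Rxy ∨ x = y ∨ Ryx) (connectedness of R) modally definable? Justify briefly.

Any modally definable frame class is closed under disjoint unions.
Take 4 disjoint single-world reflexive frames: each is trivially connected, but their disjoint union has 4 worlds with no edge between distinct components, so it is not connected.
So the class is not modally definable.

Not modally definable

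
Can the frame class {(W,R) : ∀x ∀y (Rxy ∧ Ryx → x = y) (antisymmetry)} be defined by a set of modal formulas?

No

If a class were modally definable it would be closed under surjective bounded morphisms (Goldblatt–Thomason).
The 6-cycle (worlds s,t,u,v,w,x with s→t→u→v→w→x→s) is antisymmetric. Sending even-indexed worlds to s and odd-indexed worlds to t is a surjective bounded morphism onto the two-world frame with s↔t, which is not antisymmetric.
Hence antisymmetry is not modally definable.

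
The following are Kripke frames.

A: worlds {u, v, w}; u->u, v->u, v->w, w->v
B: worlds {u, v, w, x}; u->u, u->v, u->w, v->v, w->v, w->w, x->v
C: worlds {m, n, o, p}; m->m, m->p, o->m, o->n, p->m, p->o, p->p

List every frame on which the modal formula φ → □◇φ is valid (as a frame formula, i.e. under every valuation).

none

The schema corresponds to symmetry: ∀x ∀y (Rxy → Ryx).
A: fails — Rvu but not Ruv.
B: fails — Ruv but not Rvu.
C: fails — Rom but not Rmo.
Valid on no frame.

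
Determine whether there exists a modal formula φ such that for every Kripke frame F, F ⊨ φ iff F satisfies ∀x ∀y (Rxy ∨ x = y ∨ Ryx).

Modal frame validity is preserved under disjoint unions.
Take 3 disjoint single-world reflexive frames: each is trivially connected, but their disjoint union has 3 worlds with no edge between distinct components, so it is not connected.
Hence connectedness of R is not modally definable.

Not modally definable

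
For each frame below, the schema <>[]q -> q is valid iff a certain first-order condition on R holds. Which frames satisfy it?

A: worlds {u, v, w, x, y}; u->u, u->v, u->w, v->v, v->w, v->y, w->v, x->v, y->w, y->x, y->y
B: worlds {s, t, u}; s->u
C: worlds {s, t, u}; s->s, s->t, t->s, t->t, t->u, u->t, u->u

C

This is the axiom for symmetry; its first-order frame correspondent is forall x forall y (Rxy -> Ryx).
A: fails — Ruv but not Rvu.
B: fails — Rsu but not Rus.
C: satisfies the condition.
Valid on: C.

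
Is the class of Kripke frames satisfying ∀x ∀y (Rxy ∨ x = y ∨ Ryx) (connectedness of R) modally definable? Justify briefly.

Not modally definable

Any modally definable frame class is closed under disjoint unions.
Take 4 disjoint single-world reflexive frames: each is trivially connected, but their disjoint union has 4 worlds with no edge between distinct components, so it is not connected.
So no modal formula (or set of formulas) defines exactly the connected frames.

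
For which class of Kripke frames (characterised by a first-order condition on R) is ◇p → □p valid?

Suppose ◇p→□p is valid. Take Rxy, Rxz and set V(p)={y}. Then ◇p at x, so □p at x, so p at z, i.e. z=y.
Conversely, on a frame with partial functionality the schema holds at every world under every valuation.
So the correspondent is partial functionality.

Partial functionality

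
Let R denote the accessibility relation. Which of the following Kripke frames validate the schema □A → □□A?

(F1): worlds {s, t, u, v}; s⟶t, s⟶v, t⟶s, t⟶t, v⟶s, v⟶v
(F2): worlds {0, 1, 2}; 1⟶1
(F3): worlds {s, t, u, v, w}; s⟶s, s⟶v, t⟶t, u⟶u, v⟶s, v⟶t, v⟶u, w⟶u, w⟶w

(F2)

Frame correspondent (Sahlqvist): ∀x ∀y ∀z (Rxy ∧ Ryz → Rxz) — i.e. transitivity.
(F1): fails — Rvs and Rst but not Rvt.
(F2): satisfies the condition.
(F3): fails — Rvs and Rsv but not Rvv.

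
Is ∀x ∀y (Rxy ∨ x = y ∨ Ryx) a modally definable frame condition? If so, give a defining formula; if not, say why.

No — not modally definable

Any modally definable frame class is closed under disjoint unions.
Take 3 disjoint single-world reflexive frames: each is trivially connected, but their disjoint union has 3 worlds with no edge between distinct components, so it is not connected.
So the class is not modally definable.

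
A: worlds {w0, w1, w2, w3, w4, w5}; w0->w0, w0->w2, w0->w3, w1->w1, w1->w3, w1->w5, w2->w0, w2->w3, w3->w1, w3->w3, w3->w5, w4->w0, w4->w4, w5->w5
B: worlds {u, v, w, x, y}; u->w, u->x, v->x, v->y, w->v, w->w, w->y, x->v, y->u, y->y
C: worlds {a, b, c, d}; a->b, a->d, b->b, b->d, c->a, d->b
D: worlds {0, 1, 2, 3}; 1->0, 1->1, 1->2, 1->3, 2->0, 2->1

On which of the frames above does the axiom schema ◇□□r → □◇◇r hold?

The schema corresponds to a generalized confluence (Geach) condition: ∀x ∀y ∀z ((xRy ∧ xRz) → ∃w (yR²w ∧ zR²w)).
A: satisfies the condition.
B: satisfies the condition.
C: satisfies the condition.
D: fails — 1R0, 1R0 but no w with 0R²w and 0R²w.

A, B, C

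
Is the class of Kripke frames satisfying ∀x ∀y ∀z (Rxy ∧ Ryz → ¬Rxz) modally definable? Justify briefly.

Not modally definable

If a class were modally definable it would be closed under surjective bounded morphisms (Goldblatt–Thomason).
The 3-cycle (worlds a,b,c with a→b→c→a) is intransitive. Mapping every world to a single reflexive point • is a surjective bounded morphism; the reflexive point is not intransitive (R••∧R•• but R••).
So the class is not modally definable.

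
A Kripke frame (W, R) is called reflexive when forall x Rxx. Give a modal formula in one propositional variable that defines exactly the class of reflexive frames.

The condition is reflexivity. The T schema □r → r defines it.
Suppose □r→r is valid. At any x set V(r)={w : Rxw}. Then □r holds at x, so r holds at x, i.e. Rxx.

□r → r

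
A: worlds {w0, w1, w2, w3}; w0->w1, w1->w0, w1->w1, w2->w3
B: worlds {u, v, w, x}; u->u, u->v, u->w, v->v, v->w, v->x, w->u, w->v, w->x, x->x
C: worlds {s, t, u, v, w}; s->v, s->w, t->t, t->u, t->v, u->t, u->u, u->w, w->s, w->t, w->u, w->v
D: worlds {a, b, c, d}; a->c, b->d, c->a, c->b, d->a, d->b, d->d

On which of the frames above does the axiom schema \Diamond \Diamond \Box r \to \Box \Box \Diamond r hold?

The schema corresponds to a generalized confluence (Geach) condition: \forall x \forall y \forall z ((x R^2 y \wedge x R^2 z) \to \exists w (yRw \wedge zRw)).
A: satisfies the condition.
B: fails — uR²u, uR²x but no t with uRt and xRt.
C: fails — sR²s, sR²v but no w* with sRw* and vRw*.
D: fails — aR²a, aR²b but no w with aRw and bRw.

A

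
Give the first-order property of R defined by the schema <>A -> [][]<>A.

This is a Sahlqvist (Geach-type) schema ◇^1□^0A → □^2◇^1A.
Minimal-valuation argument: fix x; take any y with xR^1y and any z with xR^2z. Set V(A) to the set of worlds R-reachable from y in exactly 0 steps. Then □^0A holds at y, so the antecedent holds at x; validity forces ◇^1A at z, giving a w with zR^1w and yR^0w.
First-order correspondent: forall x forall y forall z ((xRy & x R^2 z) -> exists w (y = w & zRw)).

forall x forall y forall z ((xRy & x R^2 z) -> exists w (y = w & zRw))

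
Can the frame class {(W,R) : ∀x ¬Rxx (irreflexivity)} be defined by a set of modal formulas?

No

If a class were modally definable it would be closed under surjective bounded morphisms (Goldblatt–Thomason).
The 4-cycle (worlds 0,1,2,3 with 0→1→2→3→0) is irreflexive, and the map sending every world to a single reflexive point • is a surjective bounded morphism (forth: every edge maps to (•,•); back: every world has a successor). So any modal formula valid on the 4-cycle is also valid on the reflexive point, which is not irreflexive.
So no modal formula (or set of formulas) defines exactly the irreflexive frames.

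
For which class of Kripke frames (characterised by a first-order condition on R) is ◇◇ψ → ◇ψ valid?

This is frame-equivalent to □ψ → □□ψ (substitute ¬ψ for ψ and contrapose).
Suppose □ψ→□□ψ is valid. Take Rxy, Ryz and set V(ψ)={w : Rxw}. Then □ψ at x, so □□ψ at x, so □ψ at y, so ψ at z, i.e. Rxz.
Conversely, on a frame with transitivity the schema holds at every world under every valuation.
So the correspondent is transitivity.

transitivity: ∀x ∀y ∀z (Rxy ∧ Ryz → Rxz)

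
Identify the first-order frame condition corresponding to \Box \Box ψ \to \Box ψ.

Suppose □□ψ→□ψ is valid. Take Rxy and set V(ψ)={w : xR²w}. Then □□ψ at x, so □ψ at x, so ψ at y, i.e. ∃z(Rxz∧Rzy).

density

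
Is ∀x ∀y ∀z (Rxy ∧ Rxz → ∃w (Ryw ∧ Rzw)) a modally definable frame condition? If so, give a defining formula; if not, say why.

Yes, by ◇□q → □◇q

Yes: it is convergence, defined by the .2 schema ◇□q → □◇q.
Suppose ◇□q→□◇q is valid. Take Rxy, Rxz and set V(q)={w : Ryw}. Then □q at y so ◇□q at x, so □◇q at x, so ◇q at z, giving w with Rzw and Ryw.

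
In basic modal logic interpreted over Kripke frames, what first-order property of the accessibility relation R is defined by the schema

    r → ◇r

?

Reflexivity

Replacing r by ¬r and contraposing gives the equivalent schema □r → r.
Suppose □r→r is valid. At any x set V(r)={w : Rxw}. Then □r holds at x, so r holds at x, i.e. Rxx.
Conversely, any frame satisfying ∀x Rxx validates the schema.
So the correspondent is reflexivity.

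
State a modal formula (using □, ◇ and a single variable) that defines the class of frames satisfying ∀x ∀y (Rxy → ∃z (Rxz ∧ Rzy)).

The condition is density. The C4 schema □□p → □p defines it.
Suppose □□p→□p is valid. Take Rxy and set V(p)={w : xR²w}. Then □□p at x, so □p at x, so p at y, i.e. ∃z(Rxz∧Rzy).

□□p → □p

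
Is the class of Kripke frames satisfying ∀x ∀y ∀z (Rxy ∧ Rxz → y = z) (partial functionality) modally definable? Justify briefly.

Yes: it is partial functionality, defined by the CD schema ◇r → □r.
Suppose ◇r→□r is valid. Take Rxy, Rxz and set V(r)={y}. Then ◇r at x, so □r at x, so r at z, i.e. z=y.

Yes, by ◇r → □r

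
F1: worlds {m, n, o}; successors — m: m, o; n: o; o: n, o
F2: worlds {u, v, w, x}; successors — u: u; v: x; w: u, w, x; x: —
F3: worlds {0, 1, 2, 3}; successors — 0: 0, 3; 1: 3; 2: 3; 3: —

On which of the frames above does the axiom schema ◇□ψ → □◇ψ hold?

The schema corresponds to convergence: ∀x ∀y ∀z (Rxy ∧ Rxz → ∃w (Ryw ∧ Rzw)).
F1: holds.
F2: fails — Rvx and Rvx but x and x have no common successor.
F3: fails — R00 and R03 but 0 and 3 have no common successor.

F1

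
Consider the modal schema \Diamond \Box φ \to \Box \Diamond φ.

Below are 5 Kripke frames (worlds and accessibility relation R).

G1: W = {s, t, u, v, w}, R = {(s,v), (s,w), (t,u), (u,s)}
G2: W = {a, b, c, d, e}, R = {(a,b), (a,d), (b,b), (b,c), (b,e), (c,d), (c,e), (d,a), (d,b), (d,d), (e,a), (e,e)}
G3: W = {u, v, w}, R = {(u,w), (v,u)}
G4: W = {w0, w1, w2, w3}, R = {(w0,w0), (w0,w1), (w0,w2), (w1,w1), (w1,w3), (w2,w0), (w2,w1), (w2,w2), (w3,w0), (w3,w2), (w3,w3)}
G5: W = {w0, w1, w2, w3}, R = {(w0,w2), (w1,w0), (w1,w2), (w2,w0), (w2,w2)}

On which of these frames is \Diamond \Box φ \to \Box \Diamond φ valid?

G4, G5

Frame correspondent (Sahlqvist): \forall x \forall y \forall z (Rxy \wedge Rxz \to \exists w (Ryw \wedge Rzw)) — i.e. convergence.
G1: fails — Rsv and Rsv but v and v have no common successor.
G2: fails — Ree and Rea but e and a have no common successor.
G3: fails — Ruw and Ruw but w and w have no common successor.
G4: condition met.
G5: condition met.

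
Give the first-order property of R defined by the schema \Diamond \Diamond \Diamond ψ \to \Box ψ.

\forall x \forall y \forall z ((x R^3 y \wedge xRz) \to \exists w (y = w \wedge z = w))

This is a Sahlqvist (Geach-type) schema ◇^3□^0ψ → □^1◇^0ψ.
Minimal-valuation argument: fix x; take any y with xR^3y and any z with xR^1z. Set V(ψ) to the set of worlds R-reachable from y in exactly 0 steps. Then □^0ψ holds at y, so the antecedent holds at x; validity forces ◇^0ψ at z, giving a w with zR^0w and yR^0w.
First-order correspondent: \forall x \forall y \forall z ((x R^3 y \wedge xRz) \to \exists w (y = w \wedge z = w)).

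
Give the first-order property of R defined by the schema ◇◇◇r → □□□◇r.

This is a Sahlqvist (Geach-type) schema ◇^3□^0r → □^3◇^1r.
First-order correspondent: ∀x ∀y ∀z ((xR³y ∧ xR³z) → ∃w (y = w ∧ zRw)).

∀x ∀y ∀z ((xR³y ∧ xR³z) → ∃w (y = w ∧ zRw))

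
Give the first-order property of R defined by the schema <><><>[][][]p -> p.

forall x forall y (x R^3 y -> exists w (y R^3 w & x = w))

This is a Sahlqvist (Geach-type) schema ◇^3□^3p → □^0◇^0p.
Minimal-valuation argument: fix x; take any y with xR^3y and any z with xR^0z. Set V(p) to the set of worlds R-reachable from y in exactly 3 steps. Then □^3p holds at y, so the antecedent holds at x; validity forces ◇^0p at z, giving a w with zR^0w and yR^3w.
First-order correspondent: forall x forall y (x R^3 y -> exists w (y R^3 w & x = w)).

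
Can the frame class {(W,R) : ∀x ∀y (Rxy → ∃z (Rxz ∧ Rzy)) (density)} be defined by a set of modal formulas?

Yes, by □□r → □r

Yes: it is density, defined by the C4 schema □□r → □r.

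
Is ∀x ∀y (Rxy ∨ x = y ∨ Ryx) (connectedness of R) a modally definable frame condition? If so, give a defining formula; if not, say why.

Any modally definable frame class is closed under disjoint unions.
Take 3 disjoint single-world reflexive frames: each is trivially connected, but their disjoint union has 3 worlds with no edge between distinct components, so it is not connected.
So the class is not modally definable.

Not definable by any modal formula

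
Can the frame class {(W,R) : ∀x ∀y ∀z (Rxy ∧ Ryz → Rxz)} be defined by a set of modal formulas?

Yes: it is transitivity, defined by the 4 schema □r → □□r.
Suppose □r→□□r is valid. Take Rxy, Ryz and set V(r)={w : Rxw}. Then □r at x, so □□r at x, so □r at y, so r at z, i.e. Rxz.

Definable; □r → □□r defines it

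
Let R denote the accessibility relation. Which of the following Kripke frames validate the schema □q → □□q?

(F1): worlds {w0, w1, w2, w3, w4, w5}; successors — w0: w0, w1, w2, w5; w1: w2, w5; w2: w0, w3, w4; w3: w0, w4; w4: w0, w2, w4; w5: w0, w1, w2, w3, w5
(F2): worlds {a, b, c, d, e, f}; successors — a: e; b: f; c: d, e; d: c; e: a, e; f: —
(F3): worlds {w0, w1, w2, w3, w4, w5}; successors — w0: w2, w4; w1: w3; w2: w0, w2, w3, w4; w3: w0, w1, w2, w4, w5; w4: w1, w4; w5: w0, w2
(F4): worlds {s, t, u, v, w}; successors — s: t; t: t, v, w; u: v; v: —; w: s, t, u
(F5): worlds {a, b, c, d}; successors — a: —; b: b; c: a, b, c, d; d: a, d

(F5)

This is the axiom for transitivity; its first-order frame correspondent is ∀x ∀y ∀z (Rxy ∧ Ryz → Rxz).
(F1): fails — Rw1w5 and Rw5w1 but not Rw1w1.
(F2): fails — Rcd and Rdc but not Rcc.
(F3): fails — Rw0w4 and Rw4w1 but not Rw0w1.
(F4): fails — Rwt and Rtv but not Rwv.
(F5): holds.
Valid on: (F5).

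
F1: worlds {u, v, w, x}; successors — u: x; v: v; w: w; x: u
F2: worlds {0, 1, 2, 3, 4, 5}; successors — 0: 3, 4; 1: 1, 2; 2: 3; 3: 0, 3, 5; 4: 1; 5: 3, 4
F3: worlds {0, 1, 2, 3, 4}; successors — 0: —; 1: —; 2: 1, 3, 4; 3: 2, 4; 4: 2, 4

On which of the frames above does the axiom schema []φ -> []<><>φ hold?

F1

Frame correspondent (Sahlqvist): forall x forall z (xRz -> exists w (xRw & z R^2 w)) — i.e. a generalized confluence (Geach) condition.
F1: holds.
F2: fails — 0R4 but no w with 0Rw and 4R²w.
F3: fails — 2R1 but no w with 2Rw and 1R²w.
Valid on: F1.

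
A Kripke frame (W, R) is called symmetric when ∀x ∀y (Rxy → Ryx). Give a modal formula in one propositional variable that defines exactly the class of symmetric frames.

The condition is symmetry. The B schema q → □◇q defines it.
Suppose q→□◇q is valid. Take Rxy and set V(q)={x}. Then q at x, so □◇q at x, so ◇q at y, so some z with Ryz has q; z=x, i.e. Ryx.

q → □◇q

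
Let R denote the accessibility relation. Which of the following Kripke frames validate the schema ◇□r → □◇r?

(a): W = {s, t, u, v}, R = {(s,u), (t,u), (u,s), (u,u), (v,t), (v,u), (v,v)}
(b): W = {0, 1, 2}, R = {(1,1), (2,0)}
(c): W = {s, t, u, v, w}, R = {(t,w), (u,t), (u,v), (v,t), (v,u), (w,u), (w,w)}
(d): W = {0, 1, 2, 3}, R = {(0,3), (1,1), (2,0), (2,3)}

(a)

Frame correspondent (Sahlqvist): ∀x ∀y ∀z (Rxy ∧ Rxz → ∃w (Ryw ∧ Rzw)) — i.e. convergence.
(a): holds.
(b): fails — R20 and R20 but 0 and 0 have no common successor.
(c): fails — Ruv and Rut but v and t have no common successor.
(d): fails — R03 and R03 but 3 and 3 have no common successor.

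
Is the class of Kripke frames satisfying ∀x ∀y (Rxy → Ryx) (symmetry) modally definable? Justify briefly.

The condition is symmetry. A defining modal formula is p → □◇p.

Yes, by p → □◇p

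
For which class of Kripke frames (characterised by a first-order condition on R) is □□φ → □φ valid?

This schema is the C4 axiom.
Its frame correspondent is density — ∀x ∀y (Rxy → ∃z (Rxz ∧ Rzy)).

density: ∀x ∀y (Rxy → ∃z (Rxz ∧ Rzy))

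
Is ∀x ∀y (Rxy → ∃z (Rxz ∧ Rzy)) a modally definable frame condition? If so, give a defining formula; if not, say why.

Yes, by □□r → □r

The condition is density. A defining modal formula is □□r → □r.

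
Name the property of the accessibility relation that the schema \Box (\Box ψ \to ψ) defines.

Suppose □(□ψ→ψ) is valid. Take Rxy and set V(ψ)={w : Ryw}. Then at y, □ψ holds; since □(□ψ→ψ) at x, □ψ→ψ at y, so ψ at y, i.e. Ryy.

shift-reflexivity: \forall x \forall y (Rxy \to Ryy)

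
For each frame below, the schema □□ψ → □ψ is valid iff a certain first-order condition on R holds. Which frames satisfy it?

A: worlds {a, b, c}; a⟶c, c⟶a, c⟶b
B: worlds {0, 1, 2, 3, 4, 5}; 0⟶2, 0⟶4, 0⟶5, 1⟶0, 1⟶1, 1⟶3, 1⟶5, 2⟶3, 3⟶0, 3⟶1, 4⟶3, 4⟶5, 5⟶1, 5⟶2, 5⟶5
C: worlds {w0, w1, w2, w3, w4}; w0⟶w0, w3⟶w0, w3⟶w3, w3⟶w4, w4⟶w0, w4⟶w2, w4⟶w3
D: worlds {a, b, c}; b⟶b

The schema corresponds to density: ∀x ∀y (Rxy → ∃z (Rxz ∧ Rzy)).
A: fails — Rac but no z with Raz and Rzc.
B: fails — R23 but no z with R2z and Rz3.
C: fails — Rw4w2 but no z with Rw4z and Rzw2.
D: holds.

D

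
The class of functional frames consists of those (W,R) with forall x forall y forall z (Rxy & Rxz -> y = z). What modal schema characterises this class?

◇r → □r

The condition is partial functionality. The CD schema ◇r → □r defines it.
Suppose ◇r→□r is valid. Take Rxy, Rxz and set V(r)={y}. Then ◇r at x, so □r at x, so r at z, i.e. z=y.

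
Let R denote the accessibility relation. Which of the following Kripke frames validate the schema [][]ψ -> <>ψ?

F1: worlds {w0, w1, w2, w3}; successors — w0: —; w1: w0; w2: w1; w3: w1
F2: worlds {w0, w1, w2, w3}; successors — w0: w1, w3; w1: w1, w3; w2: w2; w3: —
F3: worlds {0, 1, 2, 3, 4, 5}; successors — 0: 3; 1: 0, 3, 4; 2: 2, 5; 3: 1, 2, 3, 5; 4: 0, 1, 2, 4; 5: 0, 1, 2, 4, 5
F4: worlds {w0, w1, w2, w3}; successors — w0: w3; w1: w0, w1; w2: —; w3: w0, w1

Frame correspondent (Sahlqvist): forall x exists w (x R^2 w & xRw) — i.e. a generalized confluence (Geach) condition.
F1: fails — at w0 but no w with w0R²w and w0Rw.
F2: fails — at w3 but no w with w3R²w and w3Rw.
F3: satisfies the condition.
F4: fails — at w0 but no w with w0R²w and w0Rw.
Valid on: F3.

F3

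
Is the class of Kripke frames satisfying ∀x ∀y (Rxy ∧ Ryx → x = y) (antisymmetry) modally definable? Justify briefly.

Modal frame validity is preserved under surjective bounded morphisms.
The 8-cycle (worlds a,b,c,d,e,f,g,h with a→b→c→d→e→f→g→h→a) is antisymmetric. Sending even-indexed worlds to a and odd-indexed worlds to b is a surjective bounded morphism onto the two-world frame with a↔b, which is not antisymmetric.
Hence antisymmetry is not modally definable.

Not definable by any modal formula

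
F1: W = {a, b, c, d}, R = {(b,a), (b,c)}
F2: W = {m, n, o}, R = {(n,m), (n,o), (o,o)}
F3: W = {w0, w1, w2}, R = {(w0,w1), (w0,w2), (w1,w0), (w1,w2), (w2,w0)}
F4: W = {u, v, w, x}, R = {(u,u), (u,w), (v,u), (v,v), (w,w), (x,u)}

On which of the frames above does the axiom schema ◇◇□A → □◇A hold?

F1

Frame correspondent (Sahlqvist): ∀x ∀y ∀z ((xR²y ∧ xRz) → ∃w (yRw ∧ zRw)) — i.e. a generalized confluence (Geach) condition.
F1: ✓.
F2: fails — nR²o, nRm but no w with oRw and mRw.
F3: fails — w0R²w0, w0Rw2 but no w with w0Rw and w2Rw.
F4: fails — vR²w, vRv but no t with wRt and vRt.
Valid on: F1.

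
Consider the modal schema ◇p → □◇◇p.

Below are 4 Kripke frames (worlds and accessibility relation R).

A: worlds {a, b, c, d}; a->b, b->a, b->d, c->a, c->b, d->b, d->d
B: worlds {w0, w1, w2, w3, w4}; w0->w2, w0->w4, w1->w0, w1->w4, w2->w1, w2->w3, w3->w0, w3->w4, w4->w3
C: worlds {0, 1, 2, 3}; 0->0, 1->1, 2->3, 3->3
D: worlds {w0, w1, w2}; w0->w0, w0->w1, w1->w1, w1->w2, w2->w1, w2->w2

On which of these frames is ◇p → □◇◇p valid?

C

The schema corresponds to a generalized confluence (Geach) condition: ∀x ∀y ∀z ((xRy ∧ xRz) → ∃w (y = w ∧ zR²w)).
A: fails — cRa, cRb but no w with a=w and bR²w.
B: fails — w0Rw2, w0Rw2 but no w with w2=w and w2R²w.
C: condition met.
D: fails — w0Rw0, w0Rw1 but no w with w0=w and w1R²w.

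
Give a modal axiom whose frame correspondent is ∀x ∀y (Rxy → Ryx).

This is symmetry; the standard corresponding axiom is B: q → □◇q.

q → □◇q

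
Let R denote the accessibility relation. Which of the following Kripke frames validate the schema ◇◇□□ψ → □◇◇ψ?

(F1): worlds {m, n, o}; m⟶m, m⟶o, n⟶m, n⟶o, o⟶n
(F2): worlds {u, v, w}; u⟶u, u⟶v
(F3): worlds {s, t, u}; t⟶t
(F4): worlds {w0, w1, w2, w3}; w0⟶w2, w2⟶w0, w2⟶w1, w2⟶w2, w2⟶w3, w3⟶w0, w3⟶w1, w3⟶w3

The schema corresponds to a generalized confluence (Geach) condition: ∀x ∀y ∀z ((xR²y ∧ xRz) → ∃w (yR²w ∧ zR²w)).
(F1): satisfies the condition.
(F2): fails — uR²u, uRv but no t with uR²t and vR²t.
(F3): satisfies the condition.
(F4): fails — w0R²w1, w0Rw2 but no w with w1R²w and w2R²w.

(F1), (F3)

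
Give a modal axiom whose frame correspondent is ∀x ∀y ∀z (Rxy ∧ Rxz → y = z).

◇r → □r

A defining formula is ◇r → □r (the CD axiom).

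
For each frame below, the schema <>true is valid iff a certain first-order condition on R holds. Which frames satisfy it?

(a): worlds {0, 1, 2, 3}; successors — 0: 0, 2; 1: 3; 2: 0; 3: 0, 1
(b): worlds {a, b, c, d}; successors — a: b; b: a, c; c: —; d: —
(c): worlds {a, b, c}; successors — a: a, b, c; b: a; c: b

(a), (c)

The schema corresponds to seriality: forall x exists y Rxy.
(a): holds.
(b): fails — world c has no successor.
(c): holds.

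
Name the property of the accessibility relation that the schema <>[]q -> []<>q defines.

Convergence

Suppose ◇□q→□◇q is valid. Take Rxy, Rxz and set V(q)={w : Ryw}. Then □q at y so ◇□q at x, so □◇q at x, so ◇q at z, giving w with Rzw and Ryw.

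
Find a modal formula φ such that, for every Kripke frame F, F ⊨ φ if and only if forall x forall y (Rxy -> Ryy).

□(□r → r)

This is shift-reflexivity; the standard corresponding axiom is T□: □(□r → r).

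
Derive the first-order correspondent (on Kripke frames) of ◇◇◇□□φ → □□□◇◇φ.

This is a Sahlqvist (Geach-type) schema ◇^3□^2φ → □^3◇^2φ.
Minimal-valuation argument: fix x; take any y with xR^3y and any z with xR^3z. Set V(φ) to the set of worlds R-reachable from y in exactly 2 steps. Then □^2φ holds at y, so the antecedent holds at x; validity forces ◇^2φ at z, giving a w with zR^2w and yR^2w.
First-order correspondent: ∀x ∀y ∀z ((xR³y ∧ xR³z) → ∃w (yR²w ∧ zR²w)).

∀x ∀y ∀z ((xR³y ∧ xR³z) → ∃w (yR²w ∧ zR²w))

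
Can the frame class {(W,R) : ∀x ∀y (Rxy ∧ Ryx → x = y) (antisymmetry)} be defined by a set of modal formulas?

If a class were modally definable it would be closed under surjective bounded morphisms (Goldblatt–Thomason).
The 4-cycle (worlds s,t,u,v with s→t→u→v→s) is antisymmetric. Sending even-indexed worlds to • and odd-indexed worlds to ∘ is a surjective bounded morphism onto the two-world frame with •↔∘, which is not antisymmetric.
So the class is not modally definable.

No — not modally definable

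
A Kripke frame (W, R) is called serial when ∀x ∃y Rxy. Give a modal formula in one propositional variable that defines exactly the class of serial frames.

This is seriality; the standard corresponding axiom is D: □ψ → ◇ψ.

□ψ → ◇ψ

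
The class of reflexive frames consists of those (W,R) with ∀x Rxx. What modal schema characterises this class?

□ψ → ψ

This is reflexivity; the standard corresponding axiom is T: □ψ → ψ.
Suppose □ψ→ψ is valid. At any x set V(ψ)={w : Rxw}. Then □ψ holds at x, so ψ holds at x, i.e. Rxx.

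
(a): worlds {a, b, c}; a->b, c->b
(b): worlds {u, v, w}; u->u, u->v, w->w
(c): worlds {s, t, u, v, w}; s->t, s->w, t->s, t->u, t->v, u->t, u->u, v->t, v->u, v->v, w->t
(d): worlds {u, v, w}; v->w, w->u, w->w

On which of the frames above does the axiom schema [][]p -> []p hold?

(b), (d)

Frame correspondent (Sahlqvist): forall x forall y (Rxy -> exists z (Rxz & Rzy)) — i.e. density.
(a): fails — Rab but no z with Raz and Rzb.
(b): satisfies the condition.
(c): fails — Rwt but no z with Rwz and Rzt.
(d): satisfies the condition.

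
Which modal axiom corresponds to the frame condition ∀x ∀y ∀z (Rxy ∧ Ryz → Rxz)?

□r → □□r

A defining formula is □r → □□r (the 4 axiom).
Suppose □r→□□r is valid. Take Rxy, Ryz and set V(r)={w : Rxw}. Then □r at x, so □□r at x, so □r at y, so r at z, i.e. Rxz.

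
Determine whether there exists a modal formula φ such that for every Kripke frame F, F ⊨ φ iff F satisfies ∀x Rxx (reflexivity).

Yes — defined by □r → r

This is a Sahlqvist condition; the T axiom □r → r defines it.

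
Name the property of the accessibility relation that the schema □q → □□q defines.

Transitivity

This is the 4 axiom.
Its frame correspondent is transitivity — ∀x ∀y ∀z (Rxy ∧ Ryz → Rxz).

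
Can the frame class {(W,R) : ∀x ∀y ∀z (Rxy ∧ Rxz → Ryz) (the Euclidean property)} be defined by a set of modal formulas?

Definable; ◇r → □◇r defines it

This is a Sahlqvist condition; the 5 axiom ◇r → □◇r defines it.
Suppose ◇r→□◇r is valid. Take Rxy, Rxz and set V(r)={y}. Then ◇r at x, so □◇r at x, so ◇r at z, so some w with Rzw has r; w=y, i.e. Rzy. By symmetry of the argument, Ryz.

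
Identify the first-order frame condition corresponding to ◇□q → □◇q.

Suppose ◇□q→□◇q is valid. Take Rxy, Rxz and set V(q)={w : Ryw}. Then □q at y so ◇□q at x, so □◇q at x, so ◇q at z, giving w with Rzw and Ryw.
Conversely, on a frame with convergence the schema holds at every world under every valuation.
Frame condition: ∀x ∀y ∀z (Rxy ∧ Rxz → ∃w (Ryw ∧ Rzw)).

convergence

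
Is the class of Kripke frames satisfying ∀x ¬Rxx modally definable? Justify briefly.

If a class were modally definable it would be closed under surjective bounded morphisms (Goldblatt–Thomason).
The 2-cycle (worlds s,t with s→t→s) is irreflexive, and the map sending every world to a single reflexive point • is a surjective bounded morphism (forth: every edge maps to (•,•); back: every world has a successor). So any modal formula valid on the 2-cycle is also valid on the reflexive point, which is not irreflexive.
So the class is not modally definable.

No — not modally definable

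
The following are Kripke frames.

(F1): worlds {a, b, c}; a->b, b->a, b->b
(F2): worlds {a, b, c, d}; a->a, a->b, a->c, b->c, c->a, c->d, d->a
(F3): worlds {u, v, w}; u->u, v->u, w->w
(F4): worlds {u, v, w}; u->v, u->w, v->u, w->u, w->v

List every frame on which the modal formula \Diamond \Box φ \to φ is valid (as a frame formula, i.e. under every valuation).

(F1)

This is the axiom for symmetry; its first-order frame correspondent is \forall x \forall y (Rxy \to Ryx).
(F1): holds.
(F2): fails — Rbc but not Rcb.
(F3): fails — Rvu but not Ruv.
(F4): fails — Rwv but not Rvw.
Valid on: (F1).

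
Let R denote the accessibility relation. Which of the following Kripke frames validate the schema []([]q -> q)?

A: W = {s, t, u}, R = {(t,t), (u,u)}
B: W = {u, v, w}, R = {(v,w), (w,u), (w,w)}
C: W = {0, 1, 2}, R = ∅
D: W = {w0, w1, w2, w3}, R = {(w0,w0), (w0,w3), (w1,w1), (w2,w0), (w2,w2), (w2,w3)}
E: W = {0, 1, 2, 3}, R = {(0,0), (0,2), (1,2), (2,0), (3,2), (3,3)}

This is the axiom for shift-reflexivity; its first-order frame correspondent is forall x forall y (Rxy -> Ryy).
A: satisfies the condition.
B: fails — Rwu but not Ruu.
C: satisfies the condition.
D: fails — Rw0w3 but not Rw3w3.
E: fails — R32 but not R22.

A, C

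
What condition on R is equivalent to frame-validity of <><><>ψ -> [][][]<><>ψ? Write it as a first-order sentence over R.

This is a Sahlqvist (Geach-type) schema ◇^3□^0ψ → □^3◇^2ψ.
Minimal-valuation argument: fix x; take any y with xR^3y and any z with xR^3z. Set V(ψ) to the set of worlds R-reachable from y in exactly 0 steps. Then □^0ψ holds at y, so the antecedent holds at x; validity forces ◇^2ψ at z, giving a w with zR^2w and yR^0w.
First-order correspondent: forall x forall y forall z ((x R^3 y & x R^3 z) -> exists w (y = w & z R^2 w)).

forall x forall y forall z ((x R^3 y & x R^3 z) -> exists w (y = w & z R^2 w))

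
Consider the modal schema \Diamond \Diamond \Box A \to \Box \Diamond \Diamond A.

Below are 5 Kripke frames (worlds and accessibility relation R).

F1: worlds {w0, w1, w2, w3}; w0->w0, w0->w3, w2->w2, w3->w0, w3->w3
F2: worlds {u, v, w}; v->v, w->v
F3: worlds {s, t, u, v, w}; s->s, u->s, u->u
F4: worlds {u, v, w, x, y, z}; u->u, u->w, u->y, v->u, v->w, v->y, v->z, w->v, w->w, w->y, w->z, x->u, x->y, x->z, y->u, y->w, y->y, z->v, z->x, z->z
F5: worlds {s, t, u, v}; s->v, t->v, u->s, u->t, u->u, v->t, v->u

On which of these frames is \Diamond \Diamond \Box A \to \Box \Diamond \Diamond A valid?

F1, F2, F3, F4

Frame correspondent (Sahlqvist): \forall x \forall y \forall z ((x R^2 y \wedge xRz) \to \exists w (yRw \wedge z R^2 w)) — i.e. a generalized confluence (Geach) condition.
F1: holds.
F2: holds.
F3: holds.
F4: holds.
F5: fails — uR²s, uRs but no w with sRw and sR²w.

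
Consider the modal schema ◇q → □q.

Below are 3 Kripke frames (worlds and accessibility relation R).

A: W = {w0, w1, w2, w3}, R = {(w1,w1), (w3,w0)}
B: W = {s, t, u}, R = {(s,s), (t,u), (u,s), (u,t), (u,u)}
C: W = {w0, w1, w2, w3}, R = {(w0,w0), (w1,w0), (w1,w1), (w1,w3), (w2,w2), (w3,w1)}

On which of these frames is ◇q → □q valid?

A

The schema corresponds to partial functionality: ∀x ∀y ∀z (Rxy ∧ Rxz → y = z).
A: satisfies the condition.
B: fails — u sees both s and t.
C: fails — w1 sees both w0 and w1.
Valid on: A.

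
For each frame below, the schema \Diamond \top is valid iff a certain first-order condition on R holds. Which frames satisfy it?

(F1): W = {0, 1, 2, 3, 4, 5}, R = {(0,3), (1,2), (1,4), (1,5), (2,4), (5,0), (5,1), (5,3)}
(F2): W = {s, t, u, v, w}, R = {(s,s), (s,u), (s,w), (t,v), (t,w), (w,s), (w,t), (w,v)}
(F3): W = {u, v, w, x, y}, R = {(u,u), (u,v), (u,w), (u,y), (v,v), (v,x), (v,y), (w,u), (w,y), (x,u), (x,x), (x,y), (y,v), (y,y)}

(F3)

This is the axiom for seriality; its first-order frame correspondent is \forall x \exists y Rxy.
(F1): fails — world 3 has no successor.
(F2): fails — world u has no successor.
(F3): holds.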